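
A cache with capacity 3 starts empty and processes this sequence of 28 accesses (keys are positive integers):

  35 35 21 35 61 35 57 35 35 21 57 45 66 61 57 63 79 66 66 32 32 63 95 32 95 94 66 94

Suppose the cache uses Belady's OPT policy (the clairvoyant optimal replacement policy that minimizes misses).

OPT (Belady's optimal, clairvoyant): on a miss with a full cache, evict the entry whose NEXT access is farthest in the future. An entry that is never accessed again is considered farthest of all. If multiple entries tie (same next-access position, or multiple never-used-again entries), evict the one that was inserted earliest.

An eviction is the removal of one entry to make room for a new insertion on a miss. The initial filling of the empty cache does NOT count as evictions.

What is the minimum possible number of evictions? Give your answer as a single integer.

Answer: 9

Derivation:
OPT (Belady) simulation (capacity=3):
  1. access 35: MISS. Cache: [35]
  2. access 35: HIT. Next use of 35: step 4. Cache: [35]
  3. access 21: MISS. Cache: [35 21]
  4. access 35: HIT. Next use of 35: step 6. Cache: [35 21]
  5. access 61: MISS. Cache: [35 21 61]
  6. access 35: HIT. Next use of 35: step 8. Cache: [35 21 61]
  7. access 57: MISS, evict 61 (next use: step 14). Cache: [35 21 57]
  8. access 35: HIT. Next use of 35: step 9. Cache: [35 21 57]
  9. access 35: HIT. Next use of 35: never. Cache: [35 21 57]
  10. access 21: HIT. Next use of 21: never. Cache: [35 21 57]
  11. access 57: HIT. Next use of 57: step 15. Cache: [35 21 57]
  12. access 45: MISS, evict 35 (next use: never). Cache: [21 57 45]
  13. access 66: MISS, evict 21 (next use: never). Cache: [57 45 66]
  14. access 61: MISS, evict 45 (next use: never). Cache: [57 66 61]
  15. access 57: HIT. Next use of 57: never. Cache: [57 66 61]
  16. access 63: MISS, evict 57 (next use: never). Cache: [66 61 63]
  17. access 79: MISS, evict 61 (next use: never). Cache: [66 63 79]
  18. access 66: HIT. Next use of 66: step 19. Cache: [66 63 79]
  19. access 66: HIT. Next use of 66: step 27. Cache: [66 63 79]
  20. access 32: MISS, evict 79 (next use: never). Cache: [66 63 32]
  21. access 32: HIT. Next use of 32: step 24. Cache: [66 63 32]
  22. access 63: HIT. Next use of 63: never. Cache: [66 63 32]
  23. access 95: MISS, evict 63 (next use: never). Cache: [66 32 95]
  24. access 32: HIT. Next use of 32: never. Cache: [66 32 95]
  25. access 95: HIT. Next use of 95: never. Cache: [66 32 95]
  26. access 94: MISS, evict 32 (next use: never). Cache: [66 95 94]
  27. access 66: HIT. Next use of 66: never. Cache: [66 95 94]
  28. access 94: HIT. Next use of 94: never. Cache: [66 95 94]
Total: 16 hits, 12 misses, 9 evictions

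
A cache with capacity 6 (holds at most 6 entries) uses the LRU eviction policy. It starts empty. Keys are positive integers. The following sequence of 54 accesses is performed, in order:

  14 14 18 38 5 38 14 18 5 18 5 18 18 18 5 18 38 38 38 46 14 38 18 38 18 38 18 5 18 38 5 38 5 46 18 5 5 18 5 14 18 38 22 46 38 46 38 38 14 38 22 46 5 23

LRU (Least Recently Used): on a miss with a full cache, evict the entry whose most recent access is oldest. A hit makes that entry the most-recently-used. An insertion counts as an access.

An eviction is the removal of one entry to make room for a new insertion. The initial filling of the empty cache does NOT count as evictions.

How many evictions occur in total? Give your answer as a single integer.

LRU simulation (capacity=6):
  1. access 14: MISS. Cache (LRU->MRU): [14]
  2. access 14: HIT. Cache (LRU->MRU): [14]
  3. access 18: MISS. Cache (LRU->MRU): [14 18]
  4. access 38: MISS. Cache (LRU->MRU): [14 18 38]
  5. access 5: MISS. Cache (LRU->MRU): [14 18 38 5]
  6. access 38: HIT. Cache (LRU->MRU): [14 18 5 38]
  7. access 14: HIT. Cache (LRU->MRU): [18 5 38 14]
  8. access 18: HIT. Cache (LRU->MRU): [5 38 14 18]
  9. access 5: HIT. Cache (LRU->MRU): [38 14 18 5]
  10. access 18: HIT. Cache (LRU->MRU): [38 14 5 18]
  11. access 5: HIT. Cache (LRU->MRU): [38 14 18 5]
  12. access 18: HIT. Cache (LRU->MRU): [38 14 5 18]
  13. access 18: HIT. Cache (LRU->MRU): [38 14 5 18]
  14. access 18: HIT. Cache (LRU->MRU): [38 14 5 18]
  15. access 5: HIT. Cache (LRU->MRU): [38 14 18 5]
  16. access 18: HIT. Cache (LRU->MRU): [38 14 5 18]
  17. access 38: HIT. Cache (LRU->MRU): [14 5 18 38]
  18. access 38: HIT. Cache (LRU->MRU): [14 5 18 38]
  19. access 38: HIT. Cache (LRU->MRU): [14 5 18 38]
  20. access 46: MISS. Cache (LRU->MRU): [14 5 18 38 46]
  21. access 14: HIT. Cache (LRU->MRU): [5 18 38 46 14]
  22. access 38: HIT. Cache (LRU->MRU): [5 18 46 14 38]
  23. access 18: HIT. Cache (LRU->MRU): [5 46 14 38 18]
  24. access 38: HIT. Cache (LRU->MRU): [5 46 14 18 38]
  25. access 18: HIT. Cache (LRU->MRU): [5 46 14 38 18]
  26. access 38: HIT. Cache (LRU->MRU): [5 46 14 18 38]
  27. access 18: HIT. Cache (LRU->MRU): [5 46 14 38 18]
  28. access 5: HIT. Cache (LRU->MRU): [46 14 38 18 5]
  29. access 18: HIT. Cache (LRU->MRU): [46 14 38 5 18]
  30. access 38: HIT. Cache (LRU->MRU): [46 14 5 18 38]
  31. access 5: HIT. Cache (LRU->MRU): [46 14 18 38 5]
  32. access 38: HIT. Cache (LRU->MRU): [46 14 18 5 38]
  33. access 5: HIT. Cache (LRU->MRU): [46 14 18 38 5]
  34. access 46: HIT. Cache (LRU->MRU): [14 18 38 5 46]
  35. access 18: HIT. Cache (LRU->MRU): [14 38 5 46 18]
  36. access 5: HIT. Cache (LRU->MRU): [14 38 46 18 5]
  37. access 5: HIT. Cache (LRU->MRU): [14 38 46 18 5]
  38. access 18: HIT. Cache (LRU->MRU): [14 38 46 5 18]
  39. access 5: HIT. Cache (LRU->MRU): [14 38 46 18 5]
  40. access 14: HIT. Cache (LRU->MRU): [38 46 18 5 14]
  41. access 18: HIT. Cache (LRU->MRU): [38 46 5 14 18]
  42. access 38: HIT. Cache (LRU->MRU): [46 5 14 18 38]
  43. access 22: MISS. Cache (LRU->MRU): [46 5 14 18 38 22]
  44. access 46: HIT. Cache (LRU->MRU): [5 14 18 38 22 46]
  45. access 38: HIT. Cache (LRU->MRU): [5 14 18 22 46 38]
  46. access 46: HIT. Cache (LRU->MRU): [5 14 18 22 38 46]
  47. access 38: HIT. Cache (LRU->MRU): [5 14 18 22 46 38]
  48. access 38: HIT. Cache (LRU->MRU): [5 14 18 22 46 38]
  49. access 14: HIT. Cache (LRU->MRU): [5 18 22 46 38 14]
  50. access 38: HIT. Cache (LRU->MRU): [5 18 22 46 14 38]
  51. access 22: HIT. Cache (LRU->MRU): [5 18 46 14 38 22]
  52. access 46: HIT. Cache (LRU->MRU): [5 18 14 38 22 46]
  53. access 5: HIT. Cache (LRU->MRU): [18 14 38 22 46 5]
  54. access 23: MISS, evict 18. Cache (LRU->MRU): [14 38 22 46 5 23]
Total: 47 hits, 7 misses, 1 evictions

Answer: 1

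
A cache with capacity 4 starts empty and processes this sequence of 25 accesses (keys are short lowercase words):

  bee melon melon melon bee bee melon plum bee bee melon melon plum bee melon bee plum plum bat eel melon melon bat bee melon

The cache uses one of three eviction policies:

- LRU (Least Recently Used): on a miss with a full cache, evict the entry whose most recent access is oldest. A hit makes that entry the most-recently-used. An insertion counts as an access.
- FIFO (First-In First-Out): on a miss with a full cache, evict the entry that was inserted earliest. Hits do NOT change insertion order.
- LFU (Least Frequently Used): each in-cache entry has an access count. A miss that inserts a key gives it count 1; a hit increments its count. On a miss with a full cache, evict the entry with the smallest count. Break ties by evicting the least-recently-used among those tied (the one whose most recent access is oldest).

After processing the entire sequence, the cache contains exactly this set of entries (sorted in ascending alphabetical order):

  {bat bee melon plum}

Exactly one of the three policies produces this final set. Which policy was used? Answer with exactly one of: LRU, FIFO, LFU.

Answer: LFU

Derivation:
Simulating under each policy and comparing final sets:
  LRU: final set = {bat bee eel melon} -> differs
  FIFO: final set = {bat bee eel melon} -> differs
  LFU: final set = {bat bee melon plum} -> MATCHES target
Only LFU produces the target set.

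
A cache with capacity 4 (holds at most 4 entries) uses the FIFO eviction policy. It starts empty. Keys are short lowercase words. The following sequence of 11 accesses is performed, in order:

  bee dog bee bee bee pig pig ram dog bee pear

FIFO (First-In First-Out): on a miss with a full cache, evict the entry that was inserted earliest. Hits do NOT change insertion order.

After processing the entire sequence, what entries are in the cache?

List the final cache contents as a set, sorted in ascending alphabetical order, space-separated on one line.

Answer: dog pear pig ram

Derivation:
FIFO simulation (capacity=4):
  1. access bee: MISS. Cache (old->new): [bee]
  2. access dog: MISS. Cache (old->new): [bee dog]
  3. access bee: HIT. Cache (old->new): [bee dog]
  4. access bee: HIT. Cache (old->new): [bee dog]
  5. access bee: HIT. Cache (old->new): [bee dog]
  6. access pig: MISS. Cache (old->new): [bee dog pig]
  7. access pig: HIT. Cache (old->new): [bee dog pig]
  8. access ram: MISS. Cache (old->new): [bee dog pig ram]
  9. access dog: HIT. Cache (old->new): [bee dog pig ram]
  10. access bee: HIT. Cache (old->new): [bee dog pig ram]
  11. access pear: MISS, evict bee. Cache (old->new): [dog pig ram pear]
Total: 6 hits, 5 misses, 1 evictions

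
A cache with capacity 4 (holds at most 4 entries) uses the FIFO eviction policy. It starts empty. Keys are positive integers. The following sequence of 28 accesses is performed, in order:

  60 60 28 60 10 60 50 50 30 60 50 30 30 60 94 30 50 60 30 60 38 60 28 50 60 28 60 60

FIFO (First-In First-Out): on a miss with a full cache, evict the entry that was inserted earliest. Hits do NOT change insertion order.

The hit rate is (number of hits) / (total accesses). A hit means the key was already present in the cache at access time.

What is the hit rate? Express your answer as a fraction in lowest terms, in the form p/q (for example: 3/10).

Answer: 17/28

Derivation:
FIFO simulation (capacity=4):
  1. access 60: MISS. Cache (old->new): [60]
  2. access 60: HIT. Cache (old->new): [60]
  3. access 28: MISS. Cache (old->new): [60 28]
  4. access 60: HIT. Cache (old->new): [60 28]
  5. access 10: MISS. Cache (old->new): [60 28 10]
  6. access 60: HIT. Cache (old->new): [60 28 10]
  7. access 50: MISS. Cache (old->new): [60 28 10 50]
  8. access 50: HIT. Cache (old->new): [60 28 10 50]
  9. access 30: MISS, evict 60. Cache (old->new): [28 10 50 30]
  10. access 60: MISS, evict 28. Cache (old->new): [10 50 30 60]
  11. access 50: HIT. Cache (old->new): [10 50 30 60]
  12. access 30: HIT. Cache (old->new): [10 50 30 60]
  13. access 30: HIT. Cache (old->new): [10 50 30 60]
  14. access 60: HIT. Cache (old->new): [10 50 30 60]
  15. access 94: MISS, evict 10. Cache (old->new): [50 30 60 94]
  16. access 30: HIT. Cache (old->new): [50 30 60 94]
  17. access 50: HIT. Cache (old->new): [50 30 60 94]
  18. access 60: HIT. Cache (old->new): [50 30 60 94]
  19. access 30: HIT. Cache (old->new): [50 30 60 94]
  20. access 60: HIT. Cache (old->new): [50 30 60 94]
  21. access 38: MISS, evict 50. Cache (old->new): [30 60 94 38]
  22. access 60: HIT. Cache (old->new): [30 60 94 38]
  23. access 28: MISS, evict 30. Cache (old->new): [60 94 38 28]
  24. access 50: MISS, evict 60. Cache (old->new): [94 38 28 50]
  25. access 60: MISS, evict 94. Cache (old->new): [38 28 50 60]
  26. access 28: HIT. Cache (old->new): [38 28 50 60]
  27. access 60: HIT. Cache (old->new): [38 28 50 60]
  28. access 60: HIT. Cache (old->new): [38 28 50 60]
Total: 17 hits, 11 misses, 7 evictions

Hit rate = 17/28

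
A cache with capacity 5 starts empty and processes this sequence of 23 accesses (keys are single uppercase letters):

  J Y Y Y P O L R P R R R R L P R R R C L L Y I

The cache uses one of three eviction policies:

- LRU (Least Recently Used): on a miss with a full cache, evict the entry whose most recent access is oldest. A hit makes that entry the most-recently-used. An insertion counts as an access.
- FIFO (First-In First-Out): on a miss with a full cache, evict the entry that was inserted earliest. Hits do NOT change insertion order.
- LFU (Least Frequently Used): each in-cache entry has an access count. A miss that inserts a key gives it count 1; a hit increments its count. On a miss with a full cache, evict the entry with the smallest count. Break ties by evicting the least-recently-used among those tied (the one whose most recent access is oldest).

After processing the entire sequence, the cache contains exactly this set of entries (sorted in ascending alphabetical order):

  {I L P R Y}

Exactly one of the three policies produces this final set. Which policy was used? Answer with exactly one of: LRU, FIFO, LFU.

Simulating under each policy and comparing final sets:
  LRU: final set = {C I L R Y} -> differs
  FIFO: final set = {C I L R Y} -> differs
  LFU: final set = {I L P R Y} -> MATCHES target
Only LFU produces the target set.

Answer: LFU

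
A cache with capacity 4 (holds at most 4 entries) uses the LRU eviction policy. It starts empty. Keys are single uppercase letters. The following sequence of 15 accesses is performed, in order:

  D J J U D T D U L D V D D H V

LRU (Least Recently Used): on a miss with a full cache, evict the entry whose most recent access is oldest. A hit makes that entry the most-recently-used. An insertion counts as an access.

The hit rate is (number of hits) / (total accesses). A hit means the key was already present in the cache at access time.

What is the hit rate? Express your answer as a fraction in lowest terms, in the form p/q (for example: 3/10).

LRU simulation (capacity=4):
  1. access D: MISS. Cache (LRU->MRU): [D]
  2. access J: MISS. Cache (LRU->MRU): [D J]
  3. access J: HIT. Cache (LRU->MRU): [D J]
  4. access U: MISS. Cache (LRU->MRU): [D J U]
  5. access D: HIT. Cache (LRU->MRU): [J U D]
  6. access T: MISS. Cache (LRU->MRU): [J U D T]
  7. access D: HIT. Cache (LRU->MRU): [J U T D]
  8. access U: HIT. Cache (LRU->MRU): [J T D U]
  9. access L: MISS, evict J. Cache (LRU->MRU): [T D U L]
  10. access D: HIT. Cache (LRU->MRU): [T U L D]
  11. access V: MISS, evict T. Cache (LRU->MRU): [U L D V]
  12. access D: HIT. Cache (LRU->MRU): [U L V D]
  13. access D: HIT. Cache (LRU->MRU): [U L V D]
  14. access H: MISS, evict U. Cache (LRU->MRU): [L V D H]
  15. access V: HIT. Cache (LRU->MRU): [L D H V]
Total: 8 hits, 7 misses, 3 evictions

Hit rate = 8/15

Answer: 8/15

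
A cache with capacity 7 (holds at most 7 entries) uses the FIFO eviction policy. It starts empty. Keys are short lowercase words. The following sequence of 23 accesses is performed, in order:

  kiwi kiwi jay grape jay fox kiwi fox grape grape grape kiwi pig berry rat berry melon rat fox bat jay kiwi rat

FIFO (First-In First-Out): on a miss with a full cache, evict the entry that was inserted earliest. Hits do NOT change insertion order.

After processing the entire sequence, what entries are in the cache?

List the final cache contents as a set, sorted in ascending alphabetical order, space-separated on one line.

Answer: bat berry jay kiwi melon pig rat

Derivation:
FIFO simulation (capacity=7):
  1. access kiwi: MISS. Cache (old->new): [kiwi]
  2. access kiwi: HIT. Cache (old->new): [kiwi]
  3. access jay: MISS. Cache (old->new): [kiwi jay]
  4. access grape: MISS. Cache (old->new): [kiwi jay grape]
  5. access jay: HIT. Cache (old->new): [kiwi jay grape]
  6. access fox: MISS. Cache (old->new): [kiwi jay grape fox]
  7. access kiwi: HIT. Cache (old->new): [kiwi jay grape fox]
  8. access fox: HIT. Cache (old->new): [kiwi jay grape fox]
  9. access grape: HIT. Cache (old->new): [kiwi jay grape fox]
  10. access grape: HIT. Cache (old->new): [kiwi jay grape fox]
  11. access grape: HIT. Cache (old->new): [kiwi jay grape fox]
  12. access kiwi: HIT. Cache (old->new): [kiwi jay grape fox]
  13. access pig: MISS. Cache (old->new): [kiwi jay grape fox pig]
  14. access berry: MISS. Cache (old->new): [kiwi jay grape fox pig berry]
  15. access rat: MISS. Cache (old->new): [kiwi jay grape fox pig berry rat]
  16. access berry: HIT. Cache (old->new): [kiwi jay grape fox pig berry rat]
  17. access melon: MISS, evict kiwi. Cache (old->new): [jay grape fox pig berry rat melon]
  18. access rat: HIT. Cache (old->new): [jay grape fox pig berry rat melon]
  19. access fox: HIT. Cache (old->new): [jay grape fox pig berry rat melon]
  20. access bat: MISS, evict jay. Cache (old->new): [grape fox pig berry rat melon bat]
  21. access jay: MISS, evict grape. Cache (old->new): [fox pig berry rat melon bat jay]
  22. access kiwi: MISS, evict fox. Cache (old->new): [pig berry rat melon bat jay kiwi]
  23. access rat: HIT. Cache (old->new): [pig berry rat melon bat jay kiwi]
Total: 12 hits, 11 misses, 4 evictions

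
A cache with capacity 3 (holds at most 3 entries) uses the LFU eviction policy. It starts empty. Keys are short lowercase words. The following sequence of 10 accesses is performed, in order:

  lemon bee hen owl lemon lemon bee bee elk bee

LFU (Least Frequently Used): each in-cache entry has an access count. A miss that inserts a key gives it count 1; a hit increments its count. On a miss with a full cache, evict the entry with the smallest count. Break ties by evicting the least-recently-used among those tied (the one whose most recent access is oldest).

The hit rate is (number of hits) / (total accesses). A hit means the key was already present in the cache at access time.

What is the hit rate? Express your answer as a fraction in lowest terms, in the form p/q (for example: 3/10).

Answer: 3/10

Derivation:
LFU simulation (capacity=3):
  1. access lemon: MISS. Cache: [lemon(c=1)]
  2. access bee: MISS. Cache: [lemon(c=1) bee(c=1)]
  3. access hen: MISS. Cache: [lemon(c=1) bee(c=1) hen(c=1)]
  4. access owl: MISS, evict lemon(c=1). Cache: [bee(c=1) hen(c=1) owl(c=1)]
  5. access lemon: MISS, evict bee(c=1). Cache: [hen(c=1) owl(c=1) lemon(c=1)]
  6. access lemon: HIT, count now 2. Cache: [hen(c=1) owl(c=1) lemon(c=2)]
  7. access bee: MISS, evict hen(c=1). Cache: [owl(c=1) bee(c=1) lemon(c=2)]
  8. access bee: HIT, count now 2. Cache: [owl(c=1) lemon(c=2) bee(c=2)]
  9. access elk: MISS, evict owl(c=1). Cache: [elk(c=1) lemon(c=2) bee(c=2)]
  10. access bee: HIT, count now 3. Cache: [elk(c=1) lemon(c=2) bee(c=3)]
Total: 3 hits, 7 misses, 4 evictions

Hit rate = 3/10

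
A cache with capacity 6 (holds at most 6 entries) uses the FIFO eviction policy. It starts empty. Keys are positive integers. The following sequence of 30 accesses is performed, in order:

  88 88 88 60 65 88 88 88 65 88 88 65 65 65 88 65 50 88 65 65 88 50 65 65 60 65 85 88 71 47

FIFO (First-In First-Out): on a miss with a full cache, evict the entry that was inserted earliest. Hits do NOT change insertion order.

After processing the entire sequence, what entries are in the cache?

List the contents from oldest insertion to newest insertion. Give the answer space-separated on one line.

FIFO simulation (capacity=6):
  1. access 88: MISS. Cache (old->new): [88]
  2. access 88: HIT. Cache (old->new): [88]
  3. access 88: HIT. Cache (old->new): [88]
  4. access 60: MISS. Cache (old->new): [88 60]
  5. access 65: MISS. Cache (old->new): [88 60 65]
  6. access 88: HIT. Cache (old->new): [88 60 65]
  7. access 88: HIT. Cache (old->new): [88 60 65]
  8. access 88: HIT. Cache (old->new): [88 60 65]
  9. access 65: HIT. Cache (old->new): [88 60 65]
  10. access 88: HIT. Cache (old->new): [88 60 65]
  11. access 88: HIT. Cache (old->new): [88 60 65]
  12. access 65: HIT. Cache (old->new): [88 60 65]
  13. access 65: HIT. Cache (old->new): [88 60 65]
  14. access 65: HIT. Cache (old->new): [88 60 65]
  15. access 88: HIT. Cache (old->new): [88 60 65]
  16. access 65: HIT. Cache (old->new): [88 60 65]
  17. access 50: MISS. Cache (old->new): [88 60 65 50]
  18. access 88: HIT. Cache (old->new): [88 60 65 50]
  19. access 65: HIT. Cache (old->new): [88 60 65 50]
  20. access 65: HIT. Cache (old->new): [88 60 65 50]
  21. access 88: HIT. Cache (old->new): [88 60 65 50]
  22. access 50: HIT. Cache (old->new): [88 60 65 50]
  23. access 65: HIT. Cache (old->new): [88 60 65 50]
  24. access 65: HIT. Cache (old->new): [88 60 65 50]
  25. access 60: HIT. Cache (old->new): [88 60 65 50]
  26. access 65: HIT. Cache (old->new): [88 60 65 50]
  27. access 85: MISS. Cache (old->new): [88 60 65 50 85]
  28. access 88: HIT. Cache (old->new): [88 60 65 50 85]
  29. access 71: MISS. Cache (old->new): [88 60 65 50 85 71]
  30. access 47: MISS, evict 88. Cache (old->new): [60 65 50 85 71 47]
Total: 23 hits, 7 misses, 1 evictions

Answer: 60 65 50 85 71 47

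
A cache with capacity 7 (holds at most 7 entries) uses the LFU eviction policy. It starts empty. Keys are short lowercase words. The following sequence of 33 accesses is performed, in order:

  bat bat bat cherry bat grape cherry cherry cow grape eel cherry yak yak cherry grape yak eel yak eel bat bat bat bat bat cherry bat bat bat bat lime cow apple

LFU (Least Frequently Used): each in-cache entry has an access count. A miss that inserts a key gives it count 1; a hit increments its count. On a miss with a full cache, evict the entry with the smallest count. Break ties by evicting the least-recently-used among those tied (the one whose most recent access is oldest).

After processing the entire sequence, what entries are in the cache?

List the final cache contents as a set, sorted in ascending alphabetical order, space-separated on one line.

Answer: apple bat cherry cow eel grape yak

Derivation:
LFU simulation (capacity=7):
  1. access bat: MISS. Cache: [bat(c=1)]
  2. access bat: HIT, count now 2. Cache: [bat(c=2)]
  3. access bat: HIT, count now 3. Cache: [bat(c=3)]
  4. access cherry: MISS. Cache: [cherry(c=1) bat(c=3)]
  5. access bat: HIT, count now 4. Cache: [cherry(c=1) bat(c=4)]
  6. access grape: MISS. Cache: [cherry(c=1) grape(c=1) bat(c=4)]
  7. access cherry: HIT, count now 2. Cache: [grape(c=1) cherry(c=2) bat(c=4)]
  8. access cherry: HIT, count now 3. Cache: [grape(c=1) cherry(c=3) bat(c=4)]
  9. access cow: MISS. Cache: [grape(c=1) cow(c=1) cherry(c=3) bat(c=4)]
  10. access grape: HIT, count now 2. Cache: [cow(c=1) grape(c=2) cherry(c=3) bat(c=4)]
  11. access eel: MISS. Cache: [cow(c=1) eel(c=1) grape(c=2) cherry(c=3) bat(c=4)]
  12. access cherry: HIT, count now 4. Cache: [cow(c=1) eel(c=1) grape(c=2) bat(c=4) cherry(c=4)]
  13. access yak: MISS. Cache: [cow(c=1) eel(c=1) yak(c=1) grape(c=2) bat(c=4) cherry(c=4)]
  14. access yak: HIT, count now 2. Cache: [cow(c=1) eel(c=1) grape(c=2) yak(c=2) bat(c=4) cherry(c=4)]
  15. access cherry: HIT, count now 5. Cache: [cow(c=1) eel(c=1) grape(c=2) yak(c=2) bat(c=4) cherry(c=5)]
  16. access grape: HIT, count now 3. Cache: [cow(c=1) eel(c=1) yak(c=2) grape(c=3) bat(c=4) cherry(c=5)]
  17. access yak: HIT, count now 3. Cache: [cow(c=1) eel(c=1) grape(c=3) yak(c=3) bat(c=4) cherry(c=5)]
  18. access eel: HIT, count now 2. Cache: [cow(c=1) eel(c=2) grape(c=3) yak(c=3) bat(c=4) cherry(c=5)]
  19. access yak: HIT, count now 4. Cache: [cow(c=1) eel(c=2) grape(c=3) bat(c=4) yak(c=4) cherry(c=5)]
  20. access eel: HIT, count now 3. Cache: [cow(c=1) grape(c=3) eel(c=3) bat(c=4) yak(c=4) cherry(c=5)]
  21. access bat: HIT, count now 5. Cache: [cow(c=1) grape(c=3) eel(c=3) yak(c=4) cherry(c=5) bat(c=5)]
  22. access bat: HIT, count now 6. Cache: [cow(c=1) grape(c=3) eel(c=3) yak(c=4) cherry(c=5) bat(c=6)]
  23. access bat: HIT, count now 7. Cache: [cow(c=1) grape(c=3) eel(c=3) yak(c=4) cherry(c=5) bat(c=7)]
  24. access bat: HIT, count now 8. Cache: [cow(c=1) grape(c=3) eel(c=3) yak(c=4) cherry(c=5) bat(c=8)]
  25. access bat: HIT, count now 9. Cache: [cow(c=1) grape(c=3) eel(c=3) yak(c=4) cherry(c=5) bat(c=9)]
  26. access cherry: HIT, count now 6. Cache: [cow(c=1) grape(c=3) eel(c=3) yak(c=4) cherry(c=6) bat(c=9)]
  27. access bat: HIT, count now 10. Cache: [cow(c=1) grape(c=3) eel(c=3) yak(c=4) cherry(c=6) bat(c=10)]
  28. access bat: HIT, count now 11. Cache: [cow(c=1) grape(c=3) eel(c=3) yak(c=4) cherry(c=6) bat(c=11)]
  29. access bat: HIT, count now 12. Cache: [cow(c=1) grape(c=3) eel(c=3) yak(c=4) cherry(c=6) bat(c=12)]
  30. access bat: HIT, count now 13. Cache: [cow(c=1) grape(c=3) eel(c=3) yak(c=4) cherry(c=6) bat(c=13)]
  31. access lime: MISS. Cache: [cow(c=1) lime(c=1) grape(c=3) eel(c=3) yak(c=4) cherry(c=6) bat(c=13)]
  32. access cow: HIT, count now 2. Cache: [lime(c=1) cow(c=2) grape(c=3) eel(c=3) yak(c=4) cherry(c=6) bat(c=13)]
  33. access apple: MISS, evict lime(c=1). Cache: [apple(c=1) cow(c=2) grape(c=3) eel(c=3) yak(c=4) cherry(c=6) bat(c=13)]
Total: 25 hits, 8 misses, 1 evictions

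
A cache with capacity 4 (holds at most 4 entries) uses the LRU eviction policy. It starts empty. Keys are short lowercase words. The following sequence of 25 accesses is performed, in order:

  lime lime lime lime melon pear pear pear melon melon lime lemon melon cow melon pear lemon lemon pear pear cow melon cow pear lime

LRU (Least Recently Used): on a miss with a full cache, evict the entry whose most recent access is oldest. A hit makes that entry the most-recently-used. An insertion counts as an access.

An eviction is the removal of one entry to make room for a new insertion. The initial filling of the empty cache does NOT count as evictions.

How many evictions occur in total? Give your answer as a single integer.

LRU simulation (capacity=4):
  1. access lime: MISS. Cache (LRU->MRU): [lime]
  2. access lime: HIT. Cache (LRU->MRU): [lime]
  3. access lime: HIT. Cache (LRU->MRU): [lime]
  4. access lime: HIT. Cache (LRU->MRU): [lime]
  5. access melon: MISS. Cache (LRU->MRU): [lime melon]
  6. access pear: MISS. Cache (LRU->MRU): [lime melon pear]
  7. access pear: HIT. Cache (LRU->MRU): [lime melon pear]
  8. access pear: HIT. Cache (LRU->MRU): [lime melon pear]
  9. access melon: HIT. Cache (LRU->MRU): [lime pear melon]
  10. access melon: HIT. Cache (LRU->MRU): [lime pear melon]
  11. access lime: HIT. Cache (LRU->MRU): [pear melon lime]
  12. access lemon: MISS. Cache (LRU->MRU): [pear melon lime lemon]
  13. access melon: HIT. Cache (LRU->MRU): [pear lime lemon melon]
  14. access cow: MISS, evict pear. Cache (LRU->MRU): [lime lemon melon cow]
  15. access melon: HIT. Cache (LRU->MRU): [lime lemon cow melon]
  16. access pear: MISS, evict lime. Cache (LRU->MRU): [lemon cow melon pear]
  17. access lemon: HIT. Cache (LRU->MRU): [cow melon pear lemon]
  18. access lemon: HIT. Cache (LRU->MRU): [cow melon pear lemon]
  19. access pear: HIT. Cache (LRU->MRU): [cow melon lemon pear]
  20. access pear: HIT. Cache (LRU->MRU): [cow melon lemon pear]
  21. access cow: HIT. Cache (LRU->MRU): [melon lemon pear cow]
  22. access melon: HIT. Cache (LRU->MRU): [lemon pear cow melon]
  23. access cow: HIT. Cache (LRU->MRU): [lemon pear melon cow]
  24. access pear: HIT. Cache (LRU->MRU): [lemon melon cow pear]
  25. access lime: MISS, evict lemon. Cache (LRU->MRU): [melon cow pear lime]
Total: 18 hits, 7 misses, 3 evictions

Answer: 3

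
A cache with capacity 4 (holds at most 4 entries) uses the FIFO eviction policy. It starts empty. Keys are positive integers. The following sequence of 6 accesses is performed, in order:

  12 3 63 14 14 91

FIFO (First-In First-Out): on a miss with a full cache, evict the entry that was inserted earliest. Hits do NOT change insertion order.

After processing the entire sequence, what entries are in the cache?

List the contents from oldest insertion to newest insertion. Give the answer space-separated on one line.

FIFO simulation (capacity=4):
  1. access 12: MISS. Cache (old->new): [12]
  2. access 3: MISS. Cache (old->new): [12 3]
  3. access 63: MISS. Cache (old->new): [12 3 63]
  4. access 14: MISS. Cache (old->new): [12 3 63 14]
  5. access 14: HIT. Cache (old->new): [12 3 63 14]
  6. access 91: MISS, evict 12. Cache (old->new): [3 63 14 91]
Total: 1 hits, 5 misses, 1 evictions

Answer: 3 63 14 91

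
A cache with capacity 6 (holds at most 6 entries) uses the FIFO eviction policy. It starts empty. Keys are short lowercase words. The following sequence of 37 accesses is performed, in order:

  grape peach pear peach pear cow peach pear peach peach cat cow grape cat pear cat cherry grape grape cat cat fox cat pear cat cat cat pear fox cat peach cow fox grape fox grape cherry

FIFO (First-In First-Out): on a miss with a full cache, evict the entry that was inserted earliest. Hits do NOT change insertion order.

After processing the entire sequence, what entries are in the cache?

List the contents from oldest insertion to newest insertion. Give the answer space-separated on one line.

FIFO simulation (capacity=6):
  1. access grape: MISS. Cache (old->new): [grape]
  2. access peach: MISS. Cache (old->new): [grape peach]
  3. access pear: MISS. Cache (old->new): [grape peach pear]
  4. access peach: HIT. Cache (old->new): [grape peach pear]
  5. access pear: HIT. Cache (old->new): [grape peach pear]
  6. access cow: MISS. Cache (old->new): [grape peach pear cow]
  7. access peach: HIT. Cache (old->new): [grape peach pear cow]
  8. access pear: HIT. Cache (old->new): [grape peach pear cow]
  9. access peach: HIT. Cache (old->new): [grape peach pear cow]
  10. access peach: HIT. Cache (old->new): [grape peach pear cow]
  11. access cat: MISS. Cache (old->new): [grape peach pear cow cat]
  12. access cow: HIT. Cache (old->new): [grape peach pear cow cat]
  13. access grape: HIT. Cache (old->new): [grape peach pear cow cat]
  14. access cat: HIT. Cache (old->new): [grape peach pear cow cat]
  15. access pear: HIT. Cache (old->new): [grape peach pear cow cat]
  16. access cat: HIT. Cache (old->new): [grape peach pear cow cat]
  17. access cherry: MISS. Cache (old->new): [grape peach pear cow cat cherry]
  18. access grape: HIT. Cache (old->new): [grape peach pear cow cat cherry]
  19. access grape: HIT. Cache (old->new): [grape peach pear cow cat cherry]
  20. access cat: HIT. Cache (old->new): [grape peach pear cow cat cherry]
  21. access cat: HIT. Cache (old->new): [grape peach pear cow cat cherry]
  22. access fox: MISS, evict grape. Cache (old->new): [peach pear cow cat cherry fox]
  23. access cat: HIT. Cache (old->new): [peach pear cow cat cherry fox]
  24. access pear: HIT. Cache (old->new): [peach pear cow cat cherry fox]
  25. access cat: HIT. Cache (old->new): [peach pear cow cat cherry fox]
  26. access cat: HIT. Cache (old->new): [peach pear cow cat cherry fox]
  27. access cat: HIT. Cache (old->new): [peach pear cow cat cherry fox]
  28. access pear: HIT. Cache (old->new): [peach pear cow cat cherry fox]
  29. access fox: HIT. Cache (old->new): [peach pear cow cat cherry fox]
  30. access cat: HIT. Cache (old->new): [peach pear cow cat cherry fox]
  31. access peach: HIT. Cache (old->new): [peach pear cow cat cherry fox]
  32. access cow: HIT. Cache (old->new): [peach pear cow cat cherry fox]
  33. access fox: HIT. Cache (old->new): [peach pear cow cat cherry fox]
  34. access grape: MISS, evict peach. Cache (old->new): [pear cow cat cherry fox grape]
  35. access fox: HIT. Cache (old->new): [pear cow cat cherry fox grape]
  36. access grape: HIT. Cache (old->new): [pear cow cat cherry fox grape]
  37. access cherry: HIT. Cache (old->new): [pear cow cat cherry fox grape]
Total: 29 hits, 8 misses, 2 evictions

Answer: pear cow cat cherry fox grape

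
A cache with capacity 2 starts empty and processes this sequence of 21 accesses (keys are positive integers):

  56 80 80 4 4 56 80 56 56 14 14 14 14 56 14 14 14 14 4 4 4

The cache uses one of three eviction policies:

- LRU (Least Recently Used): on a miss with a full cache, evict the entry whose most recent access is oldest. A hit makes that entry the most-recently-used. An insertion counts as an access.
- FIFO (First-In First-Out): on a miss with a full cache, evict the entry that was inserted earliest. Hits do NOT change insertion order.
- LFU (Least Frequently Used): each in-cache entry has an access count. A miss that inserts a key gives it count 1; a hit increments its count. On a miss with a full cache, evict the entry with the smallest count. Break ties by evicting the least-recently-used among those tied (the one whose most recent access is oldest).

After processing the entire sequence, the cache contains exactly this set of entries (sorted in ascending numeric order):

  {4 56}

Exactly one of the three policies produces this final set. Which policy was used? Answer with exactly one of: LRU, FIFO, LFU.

Simulating under each policy and comparing final sets:
  LRU: final set = {4 14} -> differs
  FIFO: final set = {4 56} -> MATCHES target
  LFU: final set = {4 14} -> differs
Only FIFO produces the target set.

Answer: FIFO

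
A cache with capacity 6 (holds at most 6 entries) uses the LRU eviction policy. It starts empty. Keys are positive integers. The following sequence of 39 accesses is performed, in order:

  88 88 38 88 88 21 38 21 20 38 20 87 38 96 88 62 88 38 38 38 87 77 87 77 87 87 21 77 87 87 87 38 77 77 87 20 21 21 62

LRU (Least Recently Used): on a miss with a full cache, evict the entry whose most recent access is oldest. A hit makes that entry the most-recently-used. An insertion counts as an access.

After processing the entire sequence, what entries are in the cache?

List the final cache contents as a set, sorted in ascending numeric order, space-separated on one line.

LRU simulation (capacity=6):
  1. access 88: MISS. Cache (LRU->MRU): [88]
  2. access 88: HIT. Cache (LRU->MRU): [88]
  3. access 38: MISS. Cache (LRU->MRU): [88 38]
  4. access 88: HIT. Cache (LRU->MRU): [38 88]
  5. access 88: HIT. Cache (LRU->MRU): [38 88]
  6. access 21: MISS. Cache (LRU->MRU): [38 88 21]
  7. access 38: HIT. Cache (LRU->MRU): [88 21 38]
  8. access 21: HIT. Cache (LRU->MRU): [88 38 21]
  9. access 20: MISS. Cache (LRU->MRU): [88 38 21 20]
  10. access 38: HIT. Cache (LRU->MRU): [88 21 20 38]
  11. access 20: HIT. Cache (LRU->MRU): [88 21 38 20]
  12. access 87: MISS. Cache (LRU->MRU): [88 21 38 20 87]
  13. access 38: HIT. Cache (LRU->MRU): [88 21 20 87 38]
  14. access 96: MISS. Cache (LRU->MRU): [88 21 20 87 38 96]
  15. access 88: HIT. Cache (LRU->MRU): [21 20 87 38 96 88]
  16. access 62: MISS, evict 21. Cache (LRU->MRU): [20 87 38 96 88 62]
  17. access 88: HIT. Cache (LRU->MRU): [20 87 38 96 62 88]
  18. access 38: HIT. Cache (LRU->MRU): [20 87 96 62 88 38]
  19. access 38: HIT. Cache (LRU->MRU): [20 87 96 62 88 38]
  20. access 38: HIT. Cache (LRU->MRU): [20 87 96 62 88 38]
  21. access 87: HIT. Cache (LRU->MRU): [20 96 62 88 38 87]
  22. access 77: MISS, evict 20. Cache (LRU->MRU): [96 62 88 38 87 77]
  23. access 87: HIT. Cache (LRU->MRU): [96 62 88 38 77 87]
  24. access 77: HIT. Cache (LRU->MRU): [96 62 88 38 87 77]
  25. access 87: HIT. Cache (LRU->MRU): [96 62 88 38 77 87]
  26. access 87: HIT. Cache (LRU->MRU): [96 62 88 38 77 87]
  27. access 21: MISS, evict 96. Cache (LRU->MRU): [62 88 38 77 87 21]
  28. access 77: HIT. Cache (LRU->MRU): [62 88 38 87 21 77]
  29. access 87: HIT. Cache (LRU->MRU): [62 88 38 21 77 87]
  30. access 87: HIT. Cache (LRU->MRU): [62 88 38 21 77 87]
  31. access 87: HIT. Cache (LRU->MRU): [62 88 38 21 77 87]
  32. access 38: HIT. Cache (LRU->MRU): [62 88 21 77 87 38]
  33. access 77: HIT. Cache (LRU->MRU): [62 88 21 87 38 77]
  34. access 77: HIT. Cache (LRU->MRU): [62 88 21 87 38 77]
  35. access 87: HIT. Cache (LRU->MRU): [62 88 21 38 77 87]
  36. access 20: MISS, evict 62. Cache (LRU->MRU): [88 21 38 77 87 20]
  37. access 21: HIT. Cache (LRU->MRU): [88 38 77 87 20 21]
  38. access 21: HIT. Cache (LRU->MRU): [88 38 77 87 20 21]
  39. access 62: MISS, evict 88. Cache (LRU->MRU): [38 77 87 20 21 62]
Total: 28 hits, 11 misses, 5 evictions

Answer: 20 21 38 62 77 87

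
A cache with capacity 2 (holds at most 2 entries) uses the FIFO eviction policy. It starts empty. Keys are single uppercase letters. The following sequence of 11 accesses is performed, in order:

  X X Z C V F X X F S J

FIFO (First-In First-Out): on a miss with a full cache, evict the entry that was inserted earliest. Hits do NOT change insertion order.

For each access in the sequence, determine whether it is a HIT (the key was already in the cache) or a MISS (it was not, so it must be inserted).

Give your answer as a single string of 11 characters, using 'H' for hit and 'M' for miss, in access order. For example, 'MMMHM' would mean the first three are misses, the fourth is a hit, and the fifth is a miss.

FIFO simulation (capacity=2):
  1. access X: MISS. Cache (old->new): [X]
  2. access X: HIT. Cache (old->new): [X]
  3. access Z: MISS. Cache (old->new): [X Z]
  4. access C: MISS, evict X. Cache (old->new): [Z C]
  5. access V: MISS, evict Z. Cache (old->new): [C V]
  6. access F: MISS, evict C. Cache (old->new): [V F]
  7. access X: MISS, evict V. Cache (old->new): [F X]
  8. access X: HIT. Cache (old->new): [F X]
  9. access F: HIT. Cache (old->new): [F X]
  10. access S: MISS, evict F. Cache (old->new): [X S]
  11. access J: MISS, evict X. Cache (old->new): [S J]
Total: 3 hits, 8 misses, 6 evictions

Answer: MHMMMMMHHMM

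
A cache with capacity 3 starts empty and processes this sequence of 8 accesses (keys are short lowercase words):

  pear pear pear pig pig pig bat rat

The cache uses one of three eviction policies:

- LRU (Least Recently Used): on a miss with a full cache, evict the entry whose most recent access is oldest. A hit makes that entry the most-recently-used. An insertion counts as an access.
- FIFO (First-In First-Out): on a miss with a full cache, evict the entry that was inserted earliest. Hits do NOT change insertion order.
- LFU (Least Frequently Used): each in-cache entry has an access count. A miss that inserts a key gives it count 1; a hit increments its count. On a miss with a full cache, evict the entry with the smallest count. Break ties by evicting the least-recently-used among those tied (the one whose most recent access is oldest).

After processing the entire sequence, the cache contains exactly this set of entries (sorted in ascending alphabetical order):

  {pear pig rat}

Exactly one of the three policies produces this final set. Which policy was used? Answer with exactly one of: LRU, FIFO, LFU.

Simulating under each policy and comparing final sets:
  LRU: final set = {bat pig rat} -> differs
  FIFO: final set = {bat pig rat} -> differs
  LFU: final set = {pear pig rat} -> MATCHES target
Only LFU produces the target set.

Answer: LFU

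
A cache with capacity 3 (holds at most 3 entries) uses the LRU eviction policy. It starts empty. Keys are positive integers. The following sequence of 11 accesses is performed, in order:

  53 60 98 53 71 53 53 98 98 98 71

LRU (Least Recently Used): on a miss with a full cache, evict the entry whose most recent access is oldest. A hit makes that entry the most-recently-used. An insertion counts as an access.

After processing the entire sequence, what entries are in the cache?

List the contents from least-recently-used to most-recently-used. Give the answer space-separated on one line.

LRU simulation (capacity=3):
  1. access 53: MISS. Cache (LRU->MRU): [53]
  2. access 60: MISS. Cache (LRU->MRU): [53 60]
  3. access 98: MISS. Cache (LRU->MRU): [53 60 98]
  4. access 53: HIT. Cache (LRU->MRU): [60 98 53]
  5. access 71: MISS, evict 60. Cache (LRU->MRU): [98 53 71]
  6. access 53: HIT. Cache (LRU->MRU): [98 71 53]
  7. access 53: HIT. Cache (LRU->MRU): [98 71 53]
  8. access 98: HIT. Cache (LRU->MRU): [71 53 98]
  9. access 98: HIT. Cache (LRU->MRU): [71 53 98]
  10. access 98: HIT. Cache (LRU->MRU): [71 53 98]
  11. access 71: HIT. Cache (LRU->MRU): [53 98 71]
Total: 7 hits, 4 misses, 1 evictions

Answer: 53 98 71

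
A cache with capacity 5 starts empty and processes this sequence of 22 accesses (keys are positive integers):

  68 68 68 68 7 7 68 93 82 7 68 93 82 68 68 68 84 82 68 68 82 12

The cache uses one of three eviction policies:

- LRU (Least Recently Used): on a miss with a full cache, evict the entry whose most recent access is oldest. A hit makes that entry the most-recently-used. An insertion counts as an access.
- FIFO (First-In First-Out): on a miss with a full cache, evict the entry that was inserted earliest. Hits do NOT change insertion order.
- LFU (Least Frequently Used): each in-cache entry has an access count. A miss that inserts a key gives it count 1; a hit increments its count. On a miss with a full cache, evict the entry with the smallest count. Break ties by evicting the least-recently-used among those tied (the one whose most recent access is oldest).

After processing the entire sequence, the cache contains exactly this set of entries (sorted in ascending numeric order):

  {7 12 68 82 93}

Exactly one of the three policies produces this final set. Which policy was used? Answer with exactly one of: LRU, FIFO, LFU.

Answer: LFU

Derivation:
Simulating under each policy and comparing final sets:
  LRU: final set = {12 68 82 84 93} -> differs
  FIFO: final set = {7 12 82 84 93} -> differs
  LFU: final set = {7 12 68 82 93} -> MATCHES target
Only LFU produces the target set.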